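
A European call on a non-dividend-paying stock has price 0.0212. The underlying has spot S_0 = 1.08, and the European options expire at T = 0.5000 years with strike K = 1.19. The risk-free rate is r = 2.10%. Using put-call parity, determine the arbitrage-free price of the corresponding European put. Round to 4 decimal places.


Answer: Put price = 0.1188

Derivation:
Put-call parity: C - P = S_0 * exp(-qT) - K * exp(-rT).
S_0 * exp(-qT) = 1.0800 * 1.00000000 = 1.08000000
K * exp(-rT) = 1.1900 * 0.98955493 = 1.17757037
P = C - S*exp(-qT) + K*exp(-rT)
P = 0.0212 - 1.08000000 + 1.17757037 = 0.1188


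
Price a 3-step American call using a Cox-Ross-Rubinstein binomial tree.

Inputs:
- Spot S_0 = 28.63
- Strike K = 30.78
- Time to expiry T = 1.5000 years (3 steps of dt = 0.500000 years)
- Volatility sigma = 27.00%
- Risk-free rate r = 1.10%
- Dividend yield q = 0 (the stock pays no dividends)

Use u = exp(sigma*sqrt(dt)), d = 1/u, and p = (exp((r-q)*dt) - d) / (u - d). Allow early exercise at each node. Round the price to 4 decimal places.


Answer: Price = V(0,0) = 3.3268

Derivation:
dt = T/N = 0.500000
u = exp(sigma*sqrt(dt)) = 1.210361; d = 1/u = 0.826200
p = (exp((r-q)*dt) - d) / (u - d) = 0.466771
Discount per step: exp(-r*dt) = 0.994515
Stock lattice S(k, i) with i counting down-moves:
  k=0: S(0,0) = 28.6300
  k=1: S(1,0) = 34.6526; S(1,1) = 23.6541
  k=2: S(2,0) = 41.9422; S(2,1) = 28.6300; S(2,2) = 19.5430
  k=3: S(3,0) = 50.7652; S(3,1) = 34.6526; S(3,2) = 23.6541; S(3,3) = 16.1464
Terminal payoffs V(N, i) = max(S_T - K, 0):
  V(3,0) = 19.985227; V(3,1) = 3.872641; V(3,2) = 0.000000; V(3,3) = 0.000000
Backward induction: V(k, i) = exp(-r*dt) * [p * V(k+1, i) + (1-p) * V(k+1, i+1)]; then take max(V_cont, immediate exercise) for American.
  V(2,0) = exp(-r*dt) * [p*19.985227 + (1-p)*3.872641] = 11.331038; exercise = 11.162213; V(2,0) = max -> 11.331038
  V(2,1) = exp(-r*dt) * [p*3.872641 + (1-p)*0.000000] = 1.797722; exercise = 0.000000; V(2,1) = max -> 1.797722
  V(2,2) = exp(-r*dt) * [p*0.000000 + (1-p)*0.000000] = 0.000000; exercise = 0.000000; V(2,2) = max -> 0.000000
  V(1,0) = exp(-r*dt) * [p*11.331038 + (1-p)*1.797722] = 6.213331; exercise = 3.872641; V(1,0) = max -> 6.213331
  V(1,1) = exp(-r*dt) * [p*1.797722 + (1-p)*0.000000] = 0.834522; exercise = 0.000000; V(1,1) = max -> 0.834522
  V(0,0) = exp(-r*dt) * [p*6.213331 + (1-p)*0.834522] = 3.326846; exercise = 0.000000; V(0,0) = max -> 3.326846


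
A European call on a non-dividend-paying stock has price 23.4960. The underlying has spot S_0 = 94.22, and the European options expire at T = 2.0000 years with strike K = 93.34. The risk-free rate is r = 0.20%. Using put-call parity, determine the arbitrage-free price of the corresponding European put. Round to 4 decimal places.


Answer: Put price = 22.2434

Derivation:
Put-call parity: C - P = S_0 * exp(-qT) - K * exp(-rT).
S_0 * exp(-qT) = 94.2200 * 1.00000000 = 94.22000000
K * exp(-rT) = 93.3400 * 0.99600799 = 92.96738573
P = C - S*exp(-qT) + K*exp(-rT)
P = 23.4960 - 94.22000000 + 92.96738573 = 22.2434


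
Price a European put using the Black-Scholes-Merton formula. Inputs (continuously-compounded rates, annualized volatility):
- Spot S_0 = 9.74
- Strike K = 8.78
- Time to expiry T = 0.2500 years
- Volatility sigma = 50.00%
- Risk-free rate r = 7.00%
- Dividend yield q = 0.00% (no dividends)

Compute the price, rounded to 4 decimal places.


Answer: Price = 0.4621

Derivation:
d1 = (ln(S/K) + (r - q + 0.5*sigma^2) * T) / (sigma * sqrt(T)) = 0.61005884
d2 = d1 - sigma * sqrt(T) = 0.36005884
exp(-rT) = 0.98265224; exp(-qT) = 1.00000000
P = K * exp(-rT) * N(-d2) - S_0 * exp(-qT) * N(-d1)
N(-d1) = 0.27091142; N(-d2) = 0.35940157
P = 8.7800 * 0.98265224 * 0.35940157 - 9.7400 * 1.00000000 * 0.27091142 = 0.4621


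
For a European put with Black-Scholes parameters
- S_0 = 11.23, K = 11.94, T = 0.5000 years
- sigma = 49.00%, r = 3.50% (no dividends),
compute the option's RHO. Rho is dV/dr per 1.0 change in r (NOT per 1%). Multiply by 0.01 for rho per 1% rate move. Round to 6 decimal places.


Answer: Rho = -3.624198

Derivation:
d1 = 0.0468123760; d2 = -0.2996699467
phi(d1) = 0.3985053990; exp(-qT) = 1.0000000000; exp(-rT) = 0.9826522357
N(-d2) = 0.6177855377
Rho = -K*T*exp(-rT)*N(-d2) = -11.9400 * 0.5000 * 0.9826522357 * 0.6177855377 = -3.624198


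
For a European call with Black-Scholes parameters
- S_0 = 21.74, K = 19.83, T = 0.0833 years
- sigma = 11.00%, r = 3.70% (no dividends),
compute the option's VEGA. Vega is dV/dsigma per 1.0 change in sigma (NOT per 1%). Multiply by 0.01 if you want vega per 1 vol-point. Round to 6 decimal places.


d1 = 3.0094577620; d2 = 2.9777098487
phi(d1) = 0.0043076768; exp(-qT) = 1.0000000000; exp(-rT) = 0.9969226448
Vega = S * exp(-qT) * phi(d1) * sqrt(T) = 21.7400 * 1.0000000000 * 0.0043076768 * 0.2886173938 = 0.027029

Answer: Vega = 0.027029


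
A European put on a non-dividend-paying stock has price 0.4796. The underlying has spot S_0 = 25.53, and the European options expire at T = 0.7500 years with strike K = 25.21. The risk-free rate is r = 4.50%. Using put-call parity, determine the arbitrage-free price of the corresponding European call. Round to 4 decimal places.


Answer: Call price = 1.6362

Derivation:
Put-call parity: C - P = S_0 * exp(-qT) - K * exp(-rT).
S_0 * exp(-qT) = 25.5300 * 1.00000000 = 25.53000000
K * exp(-rT) = 25.2100 * 0.96681318 = 24.37336021
C = P + S*exp(-qT) - K*exp(-rT)
C = 0.4796 + 25.53000000 - 24.37336021 = 1.6362


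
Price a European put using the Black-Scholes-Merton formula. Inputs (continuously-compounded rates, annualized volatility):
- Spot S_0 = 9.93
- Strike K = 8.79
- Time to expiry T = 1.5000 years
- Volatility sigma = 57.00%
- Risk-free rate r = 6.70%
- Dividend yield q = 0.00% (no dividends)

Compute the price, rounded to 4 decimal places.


d1 = (ln(S/K) + (r - q + 0.5*sigma^2) * T) / (sigma * sqrt(T)) = 0.66769476
d2 = d1 - sigma * sqrt(T) = -0.03040982
exp(-rT) = 0.90438511; exp(-qT) = 1.00000000
P = K * exp(-rT) * N(-d2) - S_0 * exp(-qT) * N(-d1)
N(-d1) = 0.25216423; N(-d2) = 0.51212989
P = 8.7900 * 0.90438511 * 0.51212989 - 9.9300 * 1.00000000 * 0.25216423 = 1.5672

Answer: Price = 1.5672


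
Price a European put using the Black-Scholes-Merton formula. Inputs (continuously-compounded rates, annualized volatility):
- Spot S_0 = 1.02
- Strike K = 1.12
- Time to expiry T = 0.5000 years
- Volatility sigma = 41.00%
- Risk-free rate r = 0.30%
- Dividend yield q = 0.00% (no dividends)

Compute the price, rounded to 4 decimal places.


d1 = (ln(S/K) + (r - q + 0.5*sigma^2) * T) / (sigma * sqrt(T)) = -0.17246872
d2 = d1 - sigma * sqrt(T) = -0.46238250
exp(-rT) = 0.99850112; exp(-qT) = 1.00000000
P = K * exp(-rT) * N(-d2) - S_0 * exp(-qT) * N(-d1)
N(-d1) = 0.56846547; N(-d2) = 0.67809648
P = 1.1200 * 0.99850112 * 0.67809648 - 1.0200 * 1.00000000 * 0.56846547 = 0.1785

Answer: Price = 0.1785


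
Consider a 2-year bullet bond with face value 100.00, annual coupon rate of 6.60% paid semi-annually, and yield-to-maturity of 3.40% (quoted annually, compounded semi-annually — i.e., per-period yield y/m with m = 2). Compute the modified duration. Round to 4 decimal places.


Answer: Modified duration = 1.8774

Derivation:
Coupon per period c = face * coupon_rate / m = 3.300000
Periods per year m = 2; per-period yield y/m = 0.017000
Number of cashflows N = 4
Cashflows (t years, CF_t, discount factor 1/(1+y/m)^(m*t), PV):
  t = 0.5000: CF_t = 3.300000, DF = 0.983284, PV = 3.244838
  t = 1.0000: CF_t = 3.300000, DF = 0.966848, PV = 3.190598
  t = 1.5000: CF_t = 3.300000, DF = 0.950686, PV = 3.137264
  t = 2.0000: CF_t = 103.300000, DF = 0.934795, PV = 96.564281
Price P = sum_t PV_t = 106.136980
First compute Macaulay numerator sum_t t * PV_t:
  t * PV_t at t = 0.5000: 1.622419
  t * PV_t at t = 1.0000: 3.190598
  t * PV_t at t = 1.5000: 4.705896
  t * PV_t at t = 2.0000: 193.128561
Macaulay duration D = 202.647474 / 106.136980 = 1.909301
Modified duration = D / (1 + y/m) = 1.909301 / (1 + 0.017000) = 1.877386


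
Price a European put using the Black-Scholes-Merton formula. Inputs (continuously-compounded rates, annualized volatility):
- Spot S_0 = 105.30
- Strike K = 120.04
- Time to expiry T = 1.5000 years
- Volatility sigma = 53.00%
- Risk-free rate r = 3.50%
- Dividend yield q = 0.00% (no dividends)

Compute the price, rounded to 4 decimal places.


d1 = (ln(S/K) + (r - q + 0.5*sigma^2) * T) / (sigma * sqrt(T)) = 0.20360559
d2 = d1 - sigma * sqrt(T) = -0.44550919
exp(-rT) = 0.94885432; exp(-qT) = 1.00000000
P = K * exp(-rT) * N(-d2) - S_0 * exp(-qT) * N(-d1)
N(-d1) = 0.41933086; N(-d2) = 0.67202409
P = 120.0400 * 0.94885432 * 0.67202409 - 105.3000 * 1.00000000 * 0.41933086 = 32.3883

Answer: Price = 32.3883


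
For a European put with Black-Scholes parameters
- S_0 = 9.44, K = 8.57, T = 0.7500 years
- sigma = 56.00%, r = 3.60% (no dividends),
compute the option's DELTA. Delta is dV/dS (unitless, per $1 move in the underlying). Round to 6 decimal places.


d1 = 0.4975279810; d2 = 0.0125537549
phi(d1) = 0.3524996749; exp(-qT) = 1.0000000000; exp(-rT) = 0.9733612415
N(-d1) = 0.3094083881
Delta = -exp(-qT) * N(-d1) = -1.0000000000 * 0.3094083881 = -0.309408

Answer: Delta = -0.309408


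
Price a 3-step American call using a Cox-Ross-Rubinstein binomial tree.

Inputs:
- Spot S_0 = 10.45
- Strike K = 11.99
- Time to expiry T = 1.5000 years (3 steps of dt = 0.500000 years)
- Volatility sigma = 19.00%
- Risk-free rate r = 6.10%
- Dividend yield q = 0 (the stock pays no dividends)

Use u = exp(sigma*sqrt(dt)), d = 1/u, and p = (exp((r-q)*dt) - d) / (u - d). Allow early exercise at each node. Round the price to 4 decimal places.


dt = T/N = 0.500000
u = exp(sigma*sqrt(dt)) = 1.143793; d = 1/u = 0.874284
p = (exp((r-q)*dt) - d) / (u - d) = 0.581375
Discount per step: exp(-r*dt) = 0.969960
Stock lattice S(k, i) with i counting down-moves:
  k=0: S(0,0) = 10.4500
  k=1: S(1,0) = 11.9526; S(1,1) = 9.1363
  k=2: S(2,0) = 13.6714; S(2,1) = 10.4500; S(2,2) = 7.9877
  k=3: S(3,0) = 15.6372; S(3,1) = 11.9526; S(3,2) = 9.1363; S(3,3) = 6.9835
Terminal payoffs V(N, i) = max(S_T - K, 0):
  V(3,0) = 3.647202; V(3,1) = 0.000000; V(3,2) = 0.000000; V(3,3) = 0.000000
Backward induction: V(k, i) = exp(-r*dt) * [p * V(k+1, i) + (1-p) * V(k+1, i+1)]; then take max(V_cont, immediate exercise) for American.
  V(2,0) = exp(-r*dt) * [p*3.647202 + (1-p)*0.000000] = 2.056696; exercise = 1.681352; V(2,0) = max -> 2.056696
  V(2,1) = exp(-r*dt) * [p*0.000000 + (1-p)*0.000000] = 0.000000; exercise = 0.000000; V(2,1) = max -> 0.000000
  V(2,2) = exp(-r*dt) * [p*0.000000 + (1-p)*0.000000] = 0.000000; exercise = 0.000000; V(2,2) = max -> 0.000000
  V(1,0) = exp(-r*dt) * [p*2.056696 + (1-p)*0.000000] = 1.159793; exercise = 0.000000; V(1,0) = max -> 1.159793
  V(1,1) = exp(-r*dt) * [p*0.000000 + (1-p)*0.000000] = 0.000000; exercise = 0.000000; V(1,1) = max -> 0.000000
  V(0,0) = exp(-r*dt) * [p*1.159793 + (1-p)*0.000000] = 0.654019; exercise = 0.000000; V(0,0) = max -> 0.654019

Answer: Price = V(0,0) = 0.6540


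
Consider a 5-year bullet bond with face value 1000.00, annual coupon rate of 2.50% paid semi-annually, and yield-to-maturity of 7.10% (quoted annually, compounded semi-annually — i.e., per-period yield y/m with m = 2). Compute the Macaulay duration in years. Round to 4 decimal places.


Answer: Macaulay duration = 4.6933 years

Derivation:
Coupon per period c = face * coupon_rate / m = 12.500000
Periods per year m = 2; per-period yield y/m = 0.035500
Number of cashflows N = 10
Cashflows (t years, CF_t, discount factor 1/(1+y/m)^(m*t), PV):
  t = 0.5000: CF_t = 12.500000, DF = 0.965717, PV = 12.071463
  t = 1.0000: CF_t = 12.500000, DF = 0.932609, PV = 11.657618
  t = 1.5000: CF_t = 12.500000, DF = 0.900637, PV = 11.257960
  t = 2.0000: CF_t = 12.500000, DF = 0.869760, PV = 10.872004
  t = 2.5000: CF_t = 12.500000, DF = 0.839942, PV = 10.499279
  t = 3.0000: CF_t = 12.500000, DF = 0.811147, PV = 10.139333
  t = 3.5000: CF_t = 12.500000, DF = 0.783338, PV = 9.791727
  t = 4.0000: CF_t = 12.500000, DF = 0.756483, PV = 9.456038
  t = 4.5000: CF_t = 12.500000, DF = 0.730549, PV = 9.131857
  t = 5.0000: CF_t = 1012.500000, DF = 0.705503, PV = 714.321957
Price P = sum_t PV_t = 809.199235
Macaulay numerator sum_t t * PV_t:
  t * PV_t at t = 0.5000: 6.035732
  t * PV_t at t = 1.0000: 11.657618
  t * PV_t at t = 1.5000: 16.886940
  t * PV_t at t = 2.0000: 21.744008
  t * PV_t at t = 2.5000: 26.248199
  t * PV_t at t = 3.0000: 30.417999
  t * PV_t at t = 3.5000: 34.271044
  t * PV_t at t = 4.0000: 37.824150
  t * PV_t at t = 4.5000: 41.093355
  t * PV_t at t = 5.0000: 3571.609783
Macaulay duration D = (sum_t t * PV_t) / P = 3797.788828 / 809.199235 = 4.693268


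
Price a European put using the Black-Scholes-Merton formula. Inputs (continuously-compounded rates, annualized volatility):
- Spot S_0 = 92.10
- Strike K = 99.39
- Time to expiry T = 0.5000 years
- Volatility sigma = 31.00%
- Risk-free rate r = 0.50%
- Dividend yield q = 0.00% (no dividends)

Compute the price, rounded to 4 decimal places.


Answer: Price = 12.3311

Derivation:
d1 = (ln(S/K) + (r - q + 0.5*sigma^2) * T) / (sigma * sqrt(T)) = -0.22650939
d2 = d1 - sigma * sqrt(T) = -0.44571250
exp(-rT) = 0.99750312; exp(-qT) = 1.00000000
P = K * exp(-rT) * N(-d2) - S_0 * exp(-qT) * N(-d1)
N(-d1) = 0.58959737; N(-d2) = 0.67209753
P = 99.3900 * 0.99750312 * 0.67209753 - 92.1000 * 1.00000000 * 0.58959737 = 12.3311


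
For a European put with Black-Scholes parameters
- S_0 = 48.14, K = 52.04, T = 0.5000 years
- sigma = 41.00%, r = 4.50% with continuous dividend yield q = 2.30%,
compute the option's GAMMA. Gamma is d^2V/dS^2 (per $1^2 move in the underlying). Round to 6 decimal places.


Answer: Gamma = 0.028154

Derivation:
d1 = -0.0857986856; d2 = -0.3757124659
phi(d1) = 0.3974765897; exp(-qT) = 0.9885658722; exp(-rT) = 0.9777512372
Gamma = exp(-qT) * phi(d1) / (S * sigma * sqrt(T)) = 0.9885658722 * 0.3974765897 / (48.1400 * 0.4100 * 0.7071067812) = 0.028154


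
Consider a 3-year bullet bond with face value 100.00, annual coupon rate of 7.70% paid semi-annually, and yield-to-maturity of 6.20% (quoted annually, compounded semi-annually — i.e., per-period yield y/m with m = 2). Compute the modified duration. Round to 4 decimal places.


Answer: Modified duration = 2.6590

Derivation:
Coupon per period c = face * coupon_rate / m = 3.850000
Periods per year m = 2; per-period yield y/m = 0.031000
Number of cashflows N = 6
Cashflows (t years, CF_t, discount factor 1/(1+y/m)^(m*t), PV):
  t = 0.5000: CF_t = 3.850000, DF = 0.969932, PV = 3.734239
  t = 1.0000: CF_t = 3.850000, DF = 0.940768, PV = 3.621958
  t = 1.5000: CF_t = 3.850000, DF = 0.912481, PV = 3.513053
  t = 2.0000: CF_t = 3.850000, DF = 0.885045, PV = 3.407423
  t = 2.5000: CF_t = 3.850000, DF = 0.858434, PV = 3.304969
  t = 3.0000: CF_t = 103.850000, DF = 0.832622, PV = 86.467820
Price P = sum_t PV_t = 104.049462
First compute Macaulay numerator sum_t t * PV_t:
  t * PV_t at t = 0.5000: 1.867119
  t * PV_t at t = 1.0000: 3.621958
  t * PV_t at t = 1.5000: 5.269580
  t * PV_t at t = 2.0000: 6.814846
  t * PV_t at t = 2.5000: 8.262423
  t * PV_t at t = 3.0000: 259.403460
Macaulay duration D = 285.239386 / 104.049462 = 2.741383
Modified duration = D / (1 + y/m) = 2.741383 / (1 + 0.031000) = 2.658955


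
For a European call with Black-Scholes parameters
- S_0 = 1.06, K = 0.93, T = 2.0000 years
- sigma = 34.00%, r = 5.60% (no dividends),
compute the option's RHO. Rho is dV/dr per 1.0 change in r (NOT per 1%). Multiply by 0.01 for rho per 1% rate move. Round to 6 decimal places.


Answer: Rho = 1.004987

Derivation:
d1 = 0.7454560955; d2 = 0.2646234843
phi(d1) = 0.3021623182; exp(-qT) = 1.0000000000; exp(-rT) = 0.8940442575
N(d2) = 0.6043502365
Rho = K*T*exp(-rT)*N(d2) = 0.9300 * 2.0000 * 0.8940442575 * 0.6043502365 = 1.004987


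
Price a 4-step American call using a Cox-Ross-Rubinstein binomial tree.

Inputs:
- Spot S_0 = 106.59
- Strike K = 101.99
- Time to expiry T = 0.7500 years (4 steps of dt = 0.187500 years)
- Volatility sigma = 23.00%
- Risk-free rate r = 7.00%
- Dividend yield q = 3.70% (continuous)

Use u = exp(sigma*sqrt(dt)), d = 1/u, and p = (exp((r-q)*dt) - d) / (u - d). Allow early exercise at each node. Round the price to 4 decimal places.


dt = T/N = 0.187500
u = exp(sigma*sqrt(dt)) = 1.104721; d = 1/u = 0.905206
p = (exp((r-q)*dt) - d) / (u - d) = 0.506231
Discount per step: exp(-r*dt) = 0.986961
Stock lattice S(k, i) with i counting down-moves:
  k=0: S(0,0) = 106.5900
  k=1: S(1,0) = 117.7522; S(1,1) = 96.4859
  k=2: S(2,0) = 130.0834; S(2,1) = 106.5900; S(2,2) = 87.3396
  k=3: S(3,0) = 143.7058; S(3,1) = 117.7522; S(3,2) = 96.4859; S(3,3) = 79.0603
  k=4: S(4,0) = 158.7549; S(4,1) = 130.0834; S(4,2) = 106.5900; S(4,3) = 87.3396; S(4,4) = 71.5659
Terminal payoffs V(N, i) = max(S_T - K, 0):
  V(4,0) = 56.764881; V(4,1) = 28.093369; V(4,2) = 4.600000; V(4,3) = 0.000000; V(4,4) = 0.000000
Backward induction: V(k, i) = exp(-r*dt) * [p * V(k+1, i) + (1-p) * V(k+1, i+1)]; then take max(V_cont, immediate exercise) for American.
  V(3,0) = exp(-r*dt) * [p*56.764881 + (1-p)*28.093369] = 42.052208; exercise = 41.715844; V(3,0) = max -> 42.052208
  V(3,1) = exp(-r*dt) * [p*28.093369 + (1-p)*4.600000] = 16.278017; exercise = 15.762224; V(3,1) = max -> 16.278017
  V(3,2) = exp(-r*dt) * [p*4.600000 + (1-p)*0.000000] = 2.298299; exercise = 0.000000; V(3,2) = max -> 2.298299
  V(3,3) = exp(-r*dt) * [p*0.000000 + (1-p)*0.000000] = 0.000000; exercise = 0.000000; V(3,3) = max -> 0.000000
  V(2,0) = exp(-r*dt) * [p*42.052208 + (1-p)*16.278017] = 28.943330; exercise = 28.093369; V(2,0) = max -> 28.943330
  V(2,1) = exp(-r*dt) * [p*16.278017 + (1-p)*2.298299] = 9.253021; exercise = 4.600000; V(2,1) = max -> 9.253021
  V(2,2) = exp(-r*dt) * [p*2.298299 + (1-p)*0.000000] = 1.148300; exercise = 0.000000; V(2,2) = max -> 1.148300
  V(1,0) = exp(-r*dt) * [p*28.943330 + (1-p)*9.253021] = 18.970243; exercise = 15.762224; V(1,0) = max -> 18.970243
  V(1,1) = exp(-r*dt) * [p*9.253021 + (1-p)*1.148300] = 5.182691; exercise = 0.000000; V(1,1) = max -> 5.182691
  V(0,0) = exp(-r*dt) * [p*18.970243 + (1-p)*5.182691] = 12.003791; exercise = 4.600000; V(0,0) = max -> 12.003791

Answer: Price = V(0,0) = 12.0038


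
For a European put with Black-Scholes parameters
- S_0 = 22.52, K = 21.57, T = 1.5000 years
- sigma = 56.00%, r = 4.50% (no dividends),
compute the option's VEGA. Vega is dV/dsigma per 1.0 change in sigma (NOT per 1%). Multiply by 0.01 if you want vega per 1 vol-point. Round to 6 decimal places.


Answer: Vega = 9.690010

Derivation:
d1 = 0.5041871386; d2 = -0.1816699893
phi(d1) = 0.3513259449; exp(-qT) = 1.0000000000; exp(-rT) = 0.9347277206
Vega = S * exp(-qT) * phi(d1) * sqrt(T) = 22.5200 * 1.0000000000 * 0.3513259449 * 1.2247448714 = 9.690010


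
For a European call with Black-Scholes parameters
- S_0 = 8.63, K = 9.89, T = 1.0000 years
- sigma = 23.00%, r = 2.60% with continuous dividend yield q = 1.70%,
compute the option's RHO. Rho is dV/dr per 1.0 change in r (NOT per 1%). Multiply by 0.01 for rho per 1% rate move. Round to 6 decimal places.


d1 = -0.4383897415; d2 = -0.6683897415
phi(d1) = 0.3623910810; exp(-qT) = 0.9831436846; exp(-rT) = 0.9743350896
N(d2) = 0.2519424210
Rho = K*T*exp(-rT)*N(d2) = 9.8900 * 1.0000 * 0.9743350896 * 0.2519424210 = 2.427761

Answer: Rho = 2.427761


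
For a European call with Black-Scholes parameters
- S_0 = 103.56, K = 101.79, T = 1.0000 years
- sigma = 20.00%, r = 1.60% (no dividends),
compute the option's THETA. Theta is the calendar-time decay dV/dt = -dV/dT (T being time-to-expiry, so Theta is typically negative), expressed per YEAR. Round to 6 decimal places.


Answer: Theta = -4.831322

Derivation:
d1 = 0.2661964371; d2 = 0.0661964371
phi(d1) = 0.3850551128; exp(-qT) = 1.0000000000; exp(-rT) = 0.9841273201
Theta = -S*exp(-qT)*phi(d1)*sigma/(2*sqrt(T)) - r*K*exp(-rT)*N(d2) + q*S*exp(-qT)*N(d1)
N(d1) = 0.6049560366; N(d2) = 0.5263892833; sqrt(T) = 1.0000000000
Term 1 = -103.5600 * 1.0000000000 * 0.3850551128 * 0.2000 / (2 * 1.0000000000) = -3.9876307482
Term 2 = -0.0160 * 101.7900 * 0.9841273201 * 0.5263892833 = -0.8436910154
Term 3 = 0 (no dividend yield, q = 0)
Theta = -3.9876307482 + (-0.8436910154) + (0.0000000000) = -4.831322


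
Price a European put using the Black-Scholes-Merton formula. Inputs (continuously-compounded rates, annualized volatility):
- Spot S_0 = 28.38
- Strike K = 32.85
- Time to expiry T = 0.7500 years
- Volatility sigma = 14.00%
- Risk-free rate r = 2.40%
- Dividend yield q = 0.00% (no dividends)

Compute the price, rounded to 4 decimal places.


d1 = (ln(S/K) + (r - q + 0.5*sigma^2) * T) / (sigma * sqrt(T)) = -0.99730721
d2 = d1 - sigma * sqrt(T) = -1.11855077
exp(-rT) = 0.98216103; exp(-qT) = 1.00000000
P = K * exp(-rT) * N(-d2) - S_0 * exp(-qT) * N(-d1)
N(-d1) = 0.84069229; N(-d2) = 0.86833408
P = 32.8500 * 0.98216103 * 0.86833408 - 28.3800 * 1.00000000 * 0.84069229 = 4.1571

Answer: Price = 4.1571


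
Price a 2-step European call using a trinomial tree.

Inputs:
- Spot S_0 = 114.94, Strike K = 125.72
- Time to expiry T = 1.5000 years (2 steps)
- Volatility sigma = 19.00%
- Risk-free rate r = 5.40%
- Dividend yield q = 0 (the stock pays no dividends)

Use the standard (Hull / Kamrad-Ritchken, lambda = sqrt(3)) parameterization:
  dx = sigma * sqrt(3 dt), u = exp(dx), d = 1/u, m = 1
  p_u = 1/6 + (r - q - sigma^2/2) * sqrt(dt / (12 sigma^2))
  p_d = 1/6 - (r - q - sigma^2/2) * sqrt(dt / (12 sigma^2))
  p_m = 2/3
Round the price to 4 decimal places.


Answer: Price = V(0,0) = 10.4090

Derivation:
dt = T/N = 0.750000; dx = sigma*sqrt(3*dt) = 0.285000
u = exp(dx) = 1.329762; d = 1/u = 0.752014
p_u = 0.213969, p_m = 0.666667, p_d = 0.119364
Discount per step: exp(-r*dt) = 0.960309
Stock lattice S(k, j) with j the centered position index:
  k=0: S(0,+0) = 114.9400
  k=1: S(1,-1) = 86.4365; S(1,+0) = 114.9400; S(1,+1) = 152.8428
  k=2: S(2,-2) = 65.0015; S(2,-1) = 86.4365; S(2,+0) = 114.9400; S(2,+1) = 152.8428; S(2,+2) = 203.2446
Terminal payoffs V(N, j) = max(S_T - K, 0):
  V(2,-2) = 0.000000; V(2,-1) = 0.000000; V(2,+0) = 0.000000; V(2,+1) = 27.122848; V(2,+2) = 77.524615
Backward induction: V(k, j) = exp(-r*dt) * [p_u * V(k+1, j+1) + p_m * V(k+1, j) + p_d * V(k+1, j-1)]
  V(1,-1) = exp(-r*dt) * [p_u*0.000000 + p_m*0.000000 + p_d*0.000000] = 0.000000
  V(1,+0) = exp(-r*dt) * [p_u*27.122848 + p_m*0.000000 + p_d*0.000000] = 5.573113
  V(1,+1) = exp(-r*dt) * [p_u*77.524615 + p_m*27.122848 + p_d*0.000000] = 33.293713
  V(0,+0) = exp(-r*dt) * [p_u*33.293713 + p_m*5.573113 + p_d*0.000000] = 10.409022


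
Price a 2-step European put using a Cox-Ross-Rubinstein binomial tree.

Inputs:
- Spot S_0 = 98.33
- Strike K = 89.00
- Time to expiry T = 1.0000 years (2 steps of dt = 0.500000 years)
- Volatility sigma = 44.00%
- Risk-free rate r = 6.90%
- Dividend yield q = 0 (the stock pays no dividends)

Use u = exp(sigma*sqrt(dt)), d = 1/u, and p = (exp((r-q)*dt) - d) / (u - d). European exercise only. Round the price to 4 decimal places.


dt = T/N = 0.500000
u = exp(sigma*sqrt(dt)) = 1.364963; d = 1/u = 0.732621
p = (exp((r-q)*dt) - d) / (u - d) = 0.478351
Discount per step: exp(-r*dt) = 0.966088
Stock lattice S(k, i) with i counting down-moves:
  k=0: S(0,0) = 98.3300
  k=1: S(1,0) = 134.2168; S(1,1) = 72.0386
  k=2: S(2,0) = 183.2009; S(2,1) = 98.3300; S(2,2) = 52.7770
Terminal payoffs V(N, i) = max(K - S_T, 0):
  V(2,0) = 0.000000; V(2,1) = 0.000000; V(2,2) = 36.223015
Backward induction: V(k, i) = exp(-r*dt) * [p * V(k+1, i) + (1-p) * V(k+1, i+1)].
  V(1,0) = exp(-r*dt) * [p*0.000000 + (1-p)*0.000000] = 0.000000
  V(1,1) = exp(-r*dt) * [p*0.000000 + (1-p)*36.223015] = 18.254920
  V(0,0) = exp(-r*dt) * [p*0.000000 + (1-p)*18.254920] = 9.199734

Answer: Price = V(0,0) = 9.1997


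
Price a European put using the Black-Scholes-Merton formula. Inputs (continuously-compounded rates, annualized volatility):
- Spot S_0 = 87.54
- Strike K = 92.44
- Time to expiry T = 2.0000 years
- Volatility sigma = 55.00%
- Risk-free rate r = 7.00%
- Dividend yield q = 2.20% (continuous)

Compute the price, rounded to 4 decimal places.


d1 = (ln(S/K) + (r - q + 0.5*sigma^2) * T) / (sigma * sqrt(T)) = 0.44230949
d2 = d1 - sigma * sqrt(T) = -0.33550797
exp(-rT) = 0.86935824; exp(-qT) = 0.95695396
P = K * exp(-rT) * N(-d2) - S_0 * exp(-qT) * N(-d1)
N(-d1) = 0.32913263; N(-d2) = 0.63137903
P = 92.4400 * 0.86935824 * 0.63137903 - 87.5400 * 0.95695396 * 0.32913263 = 23.1678

Answer: Price = 23.1678


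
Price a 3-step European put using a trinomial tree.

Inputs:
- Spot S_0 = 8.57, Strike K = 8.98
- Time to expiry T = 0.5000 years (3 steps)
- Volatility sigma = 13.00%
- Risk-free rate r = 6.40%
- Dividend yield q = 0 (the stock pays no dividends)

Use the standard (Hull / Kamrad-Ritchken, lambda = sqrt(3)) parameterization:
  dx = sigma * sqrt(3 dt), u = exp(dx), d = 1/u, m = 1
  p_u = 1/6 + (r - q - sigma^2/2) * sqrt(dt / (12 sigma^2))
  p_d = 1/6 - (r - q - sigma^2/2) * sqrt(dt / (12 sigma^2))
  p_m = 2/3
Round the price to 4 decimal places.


Answer: Price = V(0,0) = 0.3945

Derivation:
dt = T/N = 0.166667; dx = sigma*sqrt(3*dt) = 0.091924
u = exp(dx) = 1.096281; d = 1/u = 0.912175
p_u = 0.217025, p_m = 0.666667, p_d = 0.116308
Discount per step: exp(-r*dt) = 0.989390
Stock lattice S(k, j) with j the centered position index:
  k=0: S(0,+0) = 8.5700
  k=1: S(1,-1) = 7.8173; S(1,+0) = 8.5700; S(1,+1) = 9.3951
  k=2: S(2,-2) = 7.1308; S(2,-1) = 7.8173; S(2,+0) = 8.5700; S(2,+1) = 9.3951; S(2,+2) = 10.2997
  k=3: S(3,-3) = 6.5045; S(3,-2) = 7.1308; S(3,-1) = 7.8173; S(3,+0) = 8.5700; S(3,+1) = 9.3951; S(3,+2) = 10.2997; S(3,+3) = 11.2914
Terminal payoffs V(N, j) = max(K - S_T, 0):
  V(3,-3) = 2.475488; V(3,-2) = 1.849225; V(3,-1) = 1.162664; V(3,+0) = 0.410000; V(3,+1) = 0.000000; V(3,+2) = 0.000000; V(3,+3) = 0.000000
Backward induction: V(k, j) = exp(-r*dt) * [p_u * V(k+1, j+1) + p_m * V(k+1, j) + p_d * V(k+1, j-1)]
  V(2,-2) = exp(-r*dt) * [p_u*1.162664 + p_m*1.849225 + p_d*2.475488] = 1.754251
  V(2,-1) = exp(-r*dt) * [p_u*0.410000 + p_m*1.162664 + p_d*1.849225] = 1.067719
  V(2,+0) = exp(-r*dt) * [p_u*0.000000 + p_m*0.410000 + p_d*1.162664] = 0.404226
  V(2,+1) = exp(-r*dt) * [p_u*0.000000 + p_m*0.000000 + p_d*0.410000] = 0.047180
  V(2,+2) = exp(-r*dt) * [p_u*0.000000 + p_m*0.000000 + p_d*0.000000] = 0.000000
  V(1,-1) = exp(-r*dt) * [p_u*0.404226 + p_m*1.067719 + p_d*1.754251] = 0.992925
  V(1,+0) = exp(-r*dt) * [p_u*0.047180 + p_m*0.404226 + p_d*1.067719] = 0.399622
  V(1,+1) = exp(-r*dt) * [p_u*0.000000 + p_m*0.047180 + p_d*0.404226] = 0.077636
  V(0,+0) = exp(-r*dt) * [p_u*0.077636 + p_m*0.399622 + p_d*0.992925] = 0.394518


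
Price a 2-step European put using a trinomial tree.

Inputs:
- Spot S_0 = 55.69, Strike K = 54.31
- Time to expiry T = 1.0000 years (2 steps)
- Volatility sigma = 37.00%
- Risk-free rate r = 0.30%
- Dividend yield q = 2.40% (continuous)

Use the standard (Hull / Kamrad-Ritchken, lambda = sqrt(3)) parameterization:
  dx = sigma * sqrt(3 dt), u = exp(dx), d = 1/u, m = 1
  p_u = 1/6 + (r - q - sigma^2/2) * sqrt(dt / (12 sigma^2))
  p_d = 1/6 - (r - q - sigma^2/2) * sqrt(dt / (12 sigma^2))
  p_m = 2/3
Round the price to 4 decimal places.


dt = T/N = 0.500000; dx = sigma*sqrt(3*dt) = 0.453156
u = exp(dx) = 1.573269; d = 1/u = 0.635619
p_u = 0.117318, p_m = 0.666667, p_d = 0.216015
Discount per step: exp(-r*dt) = 0.998501
Stock lattice S(k, j) with j the centered position index:
  k=0: S(0,+0) = 55.6900
  k=1: S(1,-1) = 35.3976; S(1,+0) = 55.6900; S(1,+1) = 87.6153
  k=2: S(2,-2) = 22.4994; S(2,-1) = 35.3976; S(2,+0) = 55.6900; S(2,+1) = 87.6153; S(2,+2) = 137.8425
Terminal payoffs V(N, j) = max(K - S_T, 0):
  V(2,-2) = 31.810583; V(2,-1) = 18.912366; V(2,+0) = 0.000000; V(2,+1) = 0.000000; V(2,+2) = 0.000000
Backward induction: V(k, j) = exp(-r*dt) * [p_u * V(k+1, j+1) + p_m * V(k+1, j) + p_d * V(k+1, j-1)]
  V(1,-1) = exp(-r*dt) * [p_u*0.000000 + p_m*18.912366 + p_d*31.810583] = 19.450611
  V(1,+0) = exp(-r*dt) * [p_u*0.000000 + p_m*0.000000 + p_d*18.912366] = 4.079232
  V(1,+1) = exp(-r*dt) * [p_u*0.000000 + p_m*0.000000 + p_d*0.000000] = 0.000000
  V(0,+0) = exp(-r*dt) * [p_u*0.000000 + p_m*4.079232 + p_d*19.450611] = 6.910739

Answer: Price = V(0,0) = 6.9107


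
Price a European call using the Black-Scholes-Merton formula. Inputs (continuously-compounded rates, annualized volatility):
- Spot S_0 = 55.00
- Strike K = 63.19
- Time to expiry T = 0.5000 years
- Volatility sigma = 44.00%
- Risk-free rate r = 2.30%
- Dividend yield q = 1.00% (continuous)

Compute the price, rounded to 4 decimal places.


d1 = (ln(S/K) + (r - q + 0.5*sigma^2) * T) / (sigma * sqrt(T)) = -0.26970620
d2 = d1 - sigma * sqrt(T) = -0.58083318
exp(-rT) = 0.98856587; exp(-qT) = 0.99501248
C = S_0 * exp(-qT) * N(d1) - K * exp(-rT) * N(d2)
N(d1) = 0.39369315; N(d2) = 0.28067644
C = 55.0000 * 0.99501248 * 0.39369315 - 63.1900 * 0.98856587 * 0.28067644 = 4.0120

Answer: Price = 4.0120


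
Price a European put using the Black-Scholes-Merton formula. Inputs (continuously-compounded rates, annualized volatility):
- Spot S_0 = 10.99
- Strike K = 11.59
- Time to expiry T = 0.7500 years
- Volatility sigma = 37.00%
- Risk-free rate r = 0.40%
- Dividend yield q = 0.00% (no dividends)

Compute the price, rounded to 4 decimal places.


d1 = (ln(S/K) + (r - q + 0.5*sigma^2) * T) / (sigma * sqrt(T)) = 0.00368447
d2 = d1 - sigma * sqrt(T) = -0.31674493
exp(-rT) = 0.99700450; exp(-qT) = 1.00000000
P = K * exp(-rT) * N(-d2) - S_0 * exp(-qT) * N(-d1)
N(-d1) = 0.49853011; N(-d2) = 0.62428142
P = 11.5900 * 0.99700450 * 0.62428142 - 10.9900 * 1.00000000 * 0.49853011 = 1.7349

Answer: Price = 1.7349


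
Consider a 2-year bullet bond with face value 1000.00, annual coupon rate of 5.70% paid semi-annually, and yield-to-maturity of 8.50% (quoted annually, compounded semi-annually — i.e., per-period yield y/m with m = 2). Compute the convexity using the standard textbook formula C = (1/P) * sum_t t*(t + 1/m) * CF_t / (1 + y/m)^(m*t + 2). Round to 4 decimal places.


Coupon per period c = face * coupon_rate / m = 28.500000
Periods per year m = 2; per-period yield y/m = 0.042500
Number of cashflows N = 4
Cashflows (t years, CF_t, discount factor 1/(1+y/m)^(m*t), PV):
  t = 0.5000: CF_t = 28.500000, DF = 0.959233, PV = 27.338129
  t = 1.0000: CF_t = 28.500000, DF = 0.920127, PV = 26.223625
  t = 1.5000: CF_t = 28.500000, DF = 0.882616, PV = 25.154557
  t = 2.0000: CF_t = 1028.500000, DF = 0.846634, PV = 870.763149
Price P = sum_t PV_t = 949.479461
Convexity numerator sum_t t*(t + 1/m) * CF_t / (1+y/m)^(m*t + 2):
  t = 0.5000: term = 12.577278
  t = 1.0000: term = 36.193607
  t = 1.5000: term = 69.436176
  t = 2.0000: term = 4006.064325
Convexity = (1/P) * sum = 4124.271387 / 949.479461 = 4.343718

Answer: Convexity = 4.3437


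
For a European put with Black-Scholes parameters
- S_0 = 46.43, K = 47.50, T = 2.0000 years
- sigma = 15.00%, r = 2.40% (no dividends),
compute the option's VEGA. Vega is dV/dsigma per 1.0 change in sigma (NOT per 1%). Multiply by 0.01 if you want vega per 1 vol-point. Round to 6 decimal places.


d1 = 0.2249358101; d2 = 0.0128037757
phi(d1) = 0.3889764051; exp(-qT) = 1.0000000000; exp(-rT) = 0.9531337871
Vega = S * exp(-qT) * phi(d1) * sqrt(T) = 46.4300 * 1.0000000000 * 0.3889764051 * 1.4142135624 = 25.540944

Answer: Vega = 25.540944


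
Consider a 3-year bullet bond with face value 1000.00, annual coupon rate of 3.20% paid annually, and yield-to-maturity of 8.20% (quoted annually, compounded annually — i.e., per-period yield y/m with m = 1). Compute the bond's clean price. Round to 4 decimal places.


Answer: Price = 871.6087

Derivation:
Coupon per period c = face * coupon_rate / m = 32.000000
Periods per year m = 1; per-period yield y/m = 0.082000
Number of cashflows N = 3
Cashflows (t years, CF_t, discount factor 1/(1+y/m)^(m*t), PV):
  t = 1.0000: CF_t = 32.000000, DF = 0.924214, PV = 29.574861
  t = 2.0000: CF_t = 32.000000, DF = 0.854172, PV = 27.333513
  t = 3.0000: CF_t = 1032.000000, DF = 0.789438, PV = 814.700373
Price P = sum_t PV_t = 871.608747


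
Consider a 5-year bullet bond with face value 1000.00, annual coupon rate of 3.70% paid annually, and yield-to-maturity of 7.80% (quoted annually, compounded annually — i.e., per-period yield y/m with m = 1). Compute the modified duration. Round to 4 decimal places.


Coupon per period c = face * coupon_rate / m = 37.000000
Periods per year m = 1; per-period yield y/m = 0.078000
Number of cashflows N = 5
Cashflows (t years, CF_t, discount factor 1/(1+y/m)^(m*t), PV):
  t = 1.0000: CF_t = 37.000000, DF = 0.927644, PV = 34.322820
  t = 2.0000: CF_t = 37.000000, DF = 0.860523, PV = 31.839351
  t = 3.0000: CF_t = 37.000000, DF = 0.798259, PV = 29.535576
  t = 4.0000: CF_t = 37.000000, DF = 0.740500, PV = 27.398493
  t = 5.0000: CF_t = 1037.000000, DF = 0.686920, PV = 712.336097
Price P = sum_t PV_t = 835.432336
First compute Macaulay numerator sum_t t * PV_t:
  t * PV_t at t = 1.0000: 34.322820
  t * PV_t at t = 2.0000: 63.678701
  t * PV_t at t = 3.0000: 88.606727
  t * PV_t at t = 4.0000: 109.593973
  t * PV_t at t = 5.0000: 3561.680483
Macaulay duration D = 3857.882705 / 835.432336 = 4.617828
Modified duration = D / (1 + y/m) = 4.617828 / (1 + 0.078000) = 4.283699

Answer: Modified duration = 4.2837


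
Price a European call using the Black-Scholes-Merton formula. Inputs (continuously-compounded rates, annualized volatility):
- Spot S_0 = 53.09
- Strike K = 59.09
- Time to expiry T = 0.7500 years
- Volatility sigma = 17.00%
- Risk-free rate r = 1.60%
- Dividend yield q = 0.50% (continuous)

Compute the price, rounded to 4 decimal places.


d1 = (ln(S/K) + (r - q + 0.5*sigma^2) * T) / (sigma * sqrt(T)) = -0.59762966
d2 = d1 - sigma * sqrt(T) = -0.74485397
exp(-rT) = 0.98807171; exp(-qT) = 0.99625702
C = S_0 * exp(-qT) * N(d1) - K * exp(-rT) * N(d2)
N(d1) = 0.27504354; N(d2) = 0.22818000
C = 53.0900 * 0.99625702 * 0.27504354 - 59.0900 * 0.98807171 * 0.22818000 = 1.2251

Answer: Price = 1.2251


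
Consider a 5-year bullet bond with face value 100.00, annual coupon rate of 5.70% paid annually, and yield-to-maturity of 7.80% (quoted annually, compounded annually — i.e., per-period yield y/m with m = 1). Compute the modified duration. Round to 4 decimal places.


Answer: Modified duration = 4.1399

Derivation:
Coupon per period c = face * coupon_rate / m = 5.700000
Periods per year m = 1; per-period yield y/m = 0.078000
Number of cashflows N = 5
Cashflows (t years, CF_t, discount factor 1/(1+y/m)^(m*t), PV):
  t = 1.0000: CF_t = 5.700000, DF = 0.927644, PV = 5.287570
  t = 2.0000: CF_t = 5.700000, DF = 0.860523, PV = 4.904981
  t = 3.0000: CF_t = 5.700000, DF = 0.798259, PV = 4.550075
  t = 4.0000: CF_t = 5.700000, DF = 0.740500, PV = 4.220849
  t = 5.0000: CF_t = 105.700000, DF = 0.686920, PV = 72.607450
Price P = sum_t PV_t = 91.570925
First compute Macaulay numerator sum_t t * PV_t:
  t * PV_t at t = 1.0000: 5.287570
  t * PV_t at t = 2.0000: 9.809962
  t * PV_t at t = 3.0000: 13.650226
  t * PV_t at t = 4.0000: 16.883396
  t * PV_t at t = 5.0000: 363.037249
Macaulay duration D = 408.668402 / 91.570925 = 4.462862
Modified duration = D / (1 + y/m) = 4.462862 / (1 + 0.078000) = 4.139946


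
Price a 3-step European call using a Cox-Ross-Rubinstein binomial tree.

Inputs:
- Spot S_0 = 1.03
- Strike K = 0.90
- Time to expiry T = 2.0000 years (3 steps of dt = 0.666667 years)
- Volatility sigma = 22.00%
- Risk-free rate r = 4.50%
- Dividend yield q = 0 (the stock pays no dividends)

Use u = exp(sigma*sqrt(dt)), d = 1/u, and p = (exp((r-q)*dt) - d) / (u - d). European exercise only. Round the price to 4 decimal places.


Answer: Price = V(0,0) = 0.2465

Derivation:
dt = T/N = 0.666667
u = exp(sigma*sqrt(dt)) = 1.196774; d = 1/u = 0.835580
p = (exp((r-q)*dt) - d) / (u - d) = 0.539529
Discount per step: exp(-r*dt) = 0.970446
Stock lattice S(k, i) with i counting down-moves:
  k=0: S(0,0) = 1.0300
  k=1: S(1,0) = 1.2327; S(1,1) = 0.8606
  k=2: S(2,0) = 1.4752; S(2,1) = 1.0300; S(2,2) = 0.7191
  k=3: S(3,0) = 1.7655; S(3,1) = 1.2327; S(3,2) = 0.8606; S(3,3) = 0.6009
Terminal payoffs V(N, i) = max(S_T - K, 0):
  V(3,0) = 0.865522; V(3,1) = 0.332677; V(3,2) = 0.000000; V(3,3) = 0.000000
Backward induction: V(k, i) = exp(-r*dt) * [p * V(k+1, i) + (1-p) * V(k+1, i+1)].
  V(2,0) = exp(-r*dt) * [p*0.865522 + (1-p)*0.332677] = 0.601834
  V(2,1) = exp(-r*dt) * [p*0.332677 + (1-p)*0.000000] = 0.174184
  V(2,2) = exp(-r*dt) * [p*0.000000 + (1-p)*0.000000] = 0.000000
  V(1,0) = exp(-r*dt) * [p*0.601834 + (1-p)*0.174184] = 0.392947
  V(1,1) = exp(-r*dt) * [p*0.174184 + (1-p)*0.000000] = 0.091200
  V(0,0) = exp(-r*dt) * [p*0.392947 + (1-p)*0.091200] = 0.246494


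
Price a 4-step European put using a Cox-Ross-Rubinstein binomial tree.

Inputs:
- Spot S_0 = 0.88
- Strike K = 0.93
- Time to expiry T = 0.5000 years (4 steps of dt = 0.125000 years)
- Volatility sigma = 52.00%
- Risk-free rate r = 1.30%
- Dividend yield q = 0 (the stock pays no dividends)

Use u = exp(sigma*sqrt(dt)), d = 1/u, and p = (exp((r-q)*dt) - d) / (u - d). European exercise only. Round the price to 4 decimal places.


dt = T/N = 0.125000
u = exp(sigma*sqrt(dt)) = 1.201833; d = 1/u = 0.832062
p = (exp((r-q)*dt) - d) / (u - d) = 0.458565
Discount per step: exp(-r*dt) = 0.998376
Stock lattice S(k, i) with i counting down-moves:
  k=0: S(0,0) = 0.8800
  k=1: S(1,0) = 1.0576; S(1,1) = 0.7322
  k=2: S(2,0) = 1.2711; S(2,1) = 0.8800; S(2,2) = 0.6092
  k=3: S(3,0) = 1.5276; S(3,1) = 1.0576; S(3,2) = 0.7322; S(3,3) = 0.5069
  k=4: S(4,0) = 1.8359; S(4,1) = 1.2711; S(4,2) = 0.8800; S(4,3) = 0.6092; S(4,4) = 0.4218
Terminal payoffs V(N, i) = max(K - S_T, 0):
  V(4,0) = 0.000000; V(4,1) = 0.000000; V(4,2) = 0.050000; V(4,3) = 0.320751; V(4,4) = 0.508200
Backward induction: V(k, i) = exp(-r*dt) * [p * V(k+1, i) + (1-p) * V(k+1, i+1)].
  V(3,0) = exp(-r*dt) * [p*0.000000 + (1-p)*0.000000] = 0.000000
  V(3,1) = exp(-r*dt) * [p*0.000000 + (1-p)*0.050000] = 0.027028
  V(3,2) = exp(-r*dt) * [p*0.050000 + (1-p)*0.320751] = 0.196275
  V(3,3) = exp(-r*dt) * [p*0.320751 + (1-p)*0.508200] = 0.421557
  V(2,0) = exp(-r*dt) * [p*0.000000 + (1-p)*0.027028] = 0.014610
  V(2,1) = exp(-r*dt) * [p*0.027028 + (1-p)*0.196275] = 0.118471
  V(2,2) = exp(-r*dt) * [p*0.196275 + (1-p)*0.421557] = 0.317734
  V(1,0) = exp(-r*dt) * [p*0.014610 + (1-p)*0.118471] = 0.070729
  V(1,1) = exp(-r*dt) * [p*0.118471 + (1-p)*0.317734] = 0.225991
  V(0,0) = exp(-r*dt) * [p*0.070729 + (1-p)*0.225991] = 0.154542

Answer: Price = V(0,0) = 0.1545


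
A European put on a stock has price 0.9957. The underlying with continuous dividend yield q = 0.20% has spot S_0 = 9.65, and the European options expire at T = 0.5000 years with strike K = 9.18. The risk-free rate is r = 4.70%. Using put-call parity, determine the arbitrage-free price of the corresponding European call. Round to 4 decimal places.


Answer: Call price = 1.6693

Derivation:
Put-call parity: C - P = S_0 * exp(-qT) - K * exp(-rT).
S_0 * exp(-qT) = 9.6500 * 0.99900050 = 9.64035482
K * exp(-rT) = 9.1800 * 0.97677397 = 8.96678509
C = P + S*exp(-qT) - K*exp(-rT)
C = 0.9957 + 9.64035482 - 8.96678509 = 1.6693


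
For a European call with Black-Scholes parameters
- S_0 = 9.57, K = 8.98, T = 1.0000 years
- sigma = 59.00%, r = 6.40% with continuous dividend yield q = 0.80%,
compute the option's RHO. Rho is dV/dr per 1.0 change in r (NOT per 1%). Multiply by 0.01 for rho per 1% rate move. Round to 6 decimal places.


d1 = 0.4977683443; d2 = -0.0922316557
phi(d1) = 0.3524575126; exp(-qT) = 0.9920319148; exp(-rT) = 0.9380049995
N(d2) = 0.4632569938
Rho = K*T*exp(-rT)*N(d2) = 8.9800 * 1.0000 * 0.9380049995 * 0.4632569938 = 3.902146

Answer: Rho = 3.902146


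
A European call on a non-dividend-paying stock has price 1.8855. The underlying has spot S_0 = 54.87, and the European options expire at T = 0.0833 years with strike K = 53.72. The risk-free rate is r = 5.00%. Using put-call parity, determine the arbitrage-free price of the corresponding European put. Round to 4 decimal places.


Put-call parity: C - P = S_0 * exp(-qT) - K * exp(-rT).
S_0 * exp(-qT) = 54.8700 * 1.00000000 = 54.87000000
K * exp(-rT) = 53.7200 * 0.99584366 = 53.49672150
P = C - S*exp(-qT) + K*exp(-rT)
P = 1.8855 - 54.87000000 + 53.49672150 = 0.5122

Answer: Put price = 0.5122
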